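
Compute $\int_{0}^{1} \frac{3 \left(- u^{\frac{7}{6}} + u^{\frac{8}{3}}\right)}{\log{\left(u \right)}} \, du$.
$- \log{\left(\frac{2197}{10648} \right)}$

Introduce a parameter $a$ in the exponent: let $I(a) = \int_{0}^{1} \frac{3 \left(u^{\frac{8}{3}} - u^{a}\right)}{\log{\left(u \right)}} \, du$.

Since $\dfrac{\partial}{\partial a}\,u^{a} = u^{a} \ln u$, the $\ln u$ in the denominator cancels and
$$\frac{dI}{da} = \int_{0}^{1} -3 u^{a} \, du = -3 \left[\frac{u^{a+1}}{a+1}\right]_0^1 = - \frac{3}{a + 1}.$$

Integrating with respect to $a$ gives $I(a) = - \log{\left(\frac{27 \left(a + 1\right)^{3}}{1331} \right)} + C$.

At $a = \frac{8}{3}$ the integrand is identically $0$, so $I(\frac{8}{3}) = 0$. The closed form gives $0$, hence $C = 0$.

Setting $a = \frac{7}{6}$:
$$I = - \log{\left(\frac{2197}{10648} \right)}.$$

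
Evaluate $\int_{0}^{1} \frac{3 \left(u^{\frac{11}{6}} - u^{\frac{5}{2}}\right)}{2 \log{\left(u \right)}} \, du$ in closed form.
$- \log{\left(\frac{21 \sqrt{357}}{289} \right)}$

Consider the one-parameter family: let $I(a) = \int_{0}^{1} \frac{3 \left(u^{\frac{11}{6}} - u^{a}\right)}{2 \log{\left(u \right)}} \, du$.

Since $\dfrac{\partial}{\partial a}\,u^{a} = u^{a} \ln u$, the $\ln u$ in the denominator cancels and
$$\frac{dI}{da} = \int_{0}^{1} - \frac{3}{2} u^{a} \, du = - \frac{3}{2} \left[\frac{u^{a+1}}{a+1}\right]_0^1 = - \frac{3}{2 a + 2}.$$

Integrating with respect to $a$ gives $I(a) = - \log{\left(\frac{6 \sqrt{102} \left(a + 1\right)^{\frac{3}{2}}}{289} \right)} + C$.

At $a = \frac{11}{6}$ the integrand is identically $0$, so $I(\frac{11}{6}) = 0$. The closed form gives $0$, hence $C = 0$.

Setting $a = \frac{5}{2}$:
$$I = - \log{\left(\frac{21 \sqrt{357}}{289} \right)}.$$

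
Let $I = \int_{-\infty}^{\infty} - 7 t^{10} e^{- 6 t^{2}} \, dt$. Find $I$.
$- \frac{245 \sqrt{6} \sqrt{\pi}}{55296}$

Begin with the known integral
$$J(a) = \int_{-\infty}^{\infty} - 7 e^{- a t^{2}} \, dt = - \frac{7 \sqrt{\pi}}{\sqrt{a}}.$$

Differentiating under the integral sign brings down a factor of $(-t^2)$:
$$\frac{dJ}{da} = \int_{-\infty}^{\infty} 7 t^{2} e^{- a t^{2}} \, dt = \frac{7 \sqrt{\pi}}{2 a^{\frac{3}{2}}}.$$

Repeating $5$ times in total — each differentiation brings down another $(-t^2)$ — gives
$$\frac{d^{5}J}{da^{5}} = \int_{-\infty}^{\infty} 7 t^{10} e^{- a t^{2}} \, dt = \frac{6615 \sqrt{\pi}}{32 a^{\frac{11}{2}}},$$
and the integrand here is $(-1)^{5}$ times the target integrand, so $I = (-1)^{5}\,\frac{d^{5}J}{da^{5}} = - \frac{6615 \sqrt{\pi}}{32 a^{\frac{11}{2}}}$.

Setting $a = 6$:
$$I = - \frac{245 \sqrt{6} \sqrt{\pi}}{55296}.$$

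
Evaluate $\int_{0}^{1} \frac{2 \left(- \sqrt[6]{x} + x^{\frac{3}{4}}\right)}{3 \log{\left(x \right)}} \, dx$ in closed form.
$- \log{\left(2 \right)} + \frac{\log{\left(18 \right)}}{3}$

Consider the one-parameter family: let $I(a) = \int_{0}^{1} \frac{2 \left(- \sqrt[6]{x} + x^{a}\right)}{3 \log{\left(x \right)}} \, dx$.

Since $\dfrac{\partial}{\partial a}\,x^{a} = x^{a} \ln x$, the $\ln x$ in the denominator cancels and
$$\frac{dI}{da} = \int_{0}^{1} \frac{2}{3} x^{a} \, dx = \frac{2}{3} \left[\frac{x^{a+1}}{a+1}\right]_0^1 = \frac{2}{3 \left(a + 1\right)}.$$

Integrating with respect to $a$ gives $I(a) = \log{\left(\frac{6^{\frac{2}{3}} \sqrt[3]{7} \left(a + 1\right)^{\frac{2}{3}}}{7} \right)} + C$.

At $a = \frac{1}{6}$ the integrand is identically $0$, so $I(\frac{1}{6}) = 0$. The closed form gives $0$, hence $C = 0$.

Setting $a = \frac{3}{4}$:
$$I = - \log{\left(2 \right)} + \frac{\log{\left(18 \right)}}{3}.$$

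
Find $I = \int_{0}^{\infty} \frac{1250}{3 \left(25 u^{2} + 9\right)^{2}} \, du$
$\frac{125 \pi}{162}$

Recall the elementary integral
$$J(a) = \int_{0}^{\infty} \frac{2}{3 \left(a^{2} + u^{2}\right)} \, du = \frac{\pi}{3 a}.$$

Differentiating under the integral sign with respect to $a$,
$$\frac{dJ}{da} = \int_{0}^{\infty} - \frac{4 a}{3 \left(a^{2} + u^{2}\right)^{2}} \, du = - \frac{\pi}{3 a^{2}},$$
so $\int_{0}^{\infty} \frac{2}{3 \left(a^{2} + u^{2}\right)^{2}} \, du = \frac{\pi}{6 a^{3}}$.

Setting $a = \frac{3}{5}$:
$$I = \frac{125 \pi}{162}.$$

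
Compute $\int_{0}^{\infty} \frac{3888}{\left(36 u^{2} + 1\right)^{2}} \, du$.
$162 \pi$

Start from the standard arctangent integral
$$J(a) = \int_{0}^{\infty} \frac{3}{a^{2} + u^{2}} \, du = \frac{3 \pi}{2 a}.$$

Differentiating under the integral sign with respect to $a$,
$$\frac{dJ}{da} = \int_{0}^{\infty} - \frac{6 a}{\left(a^{2} + u^{2}\right)^{2}} \, du = - \frac{3 \pi}{2 a^{2}},$$
so $\int_{0}^{\infty} \frac{3}{\left(a^{2} + u^{2}\right)^{2}} \, du = \frac{3 \pi}{4 a^{3}}$.

Setting $a = \frac{1}{6}$:
$$I = 162 \pi.$$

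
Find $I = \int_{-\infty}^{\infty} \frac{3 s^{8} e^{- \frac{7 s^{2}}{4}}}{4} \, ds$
$\frac{360 \sqrt{7} \sqrt{\pi}}{2401}$

Begin with the known integral
$$J(a) = \int_{-\infty}^{\infty} \frac{3 e^{- a s^{2}}}{4} \, ds = \frac{3 \sqrt{\pi}}{4 \sqrt{a}}.$$

Differentiating under the integral sign brings down a factor of $(-s^2)$:
$$\frac{dJ}{da} = \int_{-\infty}^{\infty} - \frac{3 s^{2} e^{- a s^{2}}}{4} \, ds = - \frac{3 \sqrt{\pi}}{8 a^{\frac{3}{2}}}.$$

Repeating $4$ times in total — each differentiation brings down another $(-s^2)$ — gives
$$\frac{d^{4}J}{da^{4}} = \int_{-\infty}^{\infty} \frac{3 s^{8} e^{- a s^{2}}}{4} \, ds = \frac{315 \sqrt{\pi}}{64 a^{\frac{9}{2}}},$$
and the integrand here is exactly the target integrand, so $I = \frac{315 \sqrt{\pi}}{64 a^{\frac{9}{2}}}$.

Setting $a = \frac{7}{4}$:
$$I = \frac{360 \sqrt{7} \sqrt{\pi}}{2401}.$$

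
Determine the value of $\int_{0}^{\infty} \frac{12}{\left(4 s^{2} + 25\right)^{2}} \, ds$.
$\frac{3 \pi}{250}$

Start from the standard arctangent integral
$$J(a) = \int_{0}^{\infty} \frac{3}{4 \left(a^{2} + s^{2}\right)} \, ds = \frac{3 \pi}{8 a}.$$

Differentiating under the integral sign with respect to $a$,
$$\frac{dJ}{da} = \int_{0}^{\infty} - \frac{3 a}{2 \left(a^{2} + s^{2}\right)^{2}} \, ds = - \frac{3 \pi}{8 a^{2}},$$
so $\int_{0}^{\infty} \frac{3}{4 \left(a^{2} + s^{2}\right)^{2}} \, ds = \frac{3 \pi}{16 a^{3}}$.

Setting $a = \frac{5}{2}$:
$$I = \frac{3 \pi}{250}.$$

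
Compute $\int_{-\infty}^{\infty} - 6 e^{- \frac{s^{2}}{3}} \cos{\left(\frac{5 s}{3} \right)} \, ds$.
$- \frac{6 \sqrt{3} \sqrt{\pi}}{e^{\frac{25}{12}}}$

Treat the cosine frequency as a parameter and define $I(b) = \int_{-\infty}^{\infty} - 6 e^{- \frac{s^{2}}{3}} \cos{\left(b s \right)} \, ds$.

Differentiating under the integral sign,
$$I'(b) = \int_{-\infty}^{\infty} 6 s e^{- \frac{s^{2}}{3}} \sin{\left(b s \right)} \, ds.$$

Integrate $\int_{-\infty}^{\infty} s \sin(b s)\, e^{- \frac{s^{2}}{3}}\, ds$ by parts with $u = \sin(b s)$ and $dv = s\, e^{- \frac{s^{2}}{3}}\, ds$, giving $v = - \frac{3 e^{- \frac{s^{2}}{3}}}{2}$. The boundary term vanishes and
$$\int_{-\infty}^{\infty} s \sin(b s)\, e^{- \frac{s^{2}}{3}}\, ds = \frac{3 b}{2} \int_{-\infty}^{\infty} \cos(b s)\, e^{- \frac{s^{2}}{3}}\, ds,$$
so $I'(b) = - \frac{3 b}{2}\, I(b)$.

This is a separable first-order ODE; solving with the initial condition $I(0) = \int_{-\infty}^{\infty} - 6 e^{- \frac{s^{2}}{3}}\,ds = - 6 \sqrt{3} \sqrt{\pi}$ gives
$$I(b) = - 6 \sqrt{3} \sqrt{\pi} e^{- \frac{3 b^{2}}{4}}.$$

Setting $b = \frac{5}{3}$:
$$I = - \frac{6 \sqrt{3} \sqrt{\pi}}{e^{\frac{25}{12}}}.$$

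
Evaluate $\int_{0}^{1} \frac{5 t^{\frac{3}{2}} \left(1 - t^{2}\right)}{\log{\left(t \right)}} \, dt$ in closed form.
$- \log{\left(\frac{59049}{3125} \right)}$

Introduce a parameter $a$ in the exponent: let $I(a) = \int_{0}^{1} \frac{5 \left(t^{\frac{3}{2}} - t^{a}\right)}{\log{\left(t \right)}} \, dt$.

Since $\dfrac{\partial}{\partial a}\,t^{a} = t^{a} \ln t$, the $\ln t$ in the denominator cancels and
$$\frac{dI}{da} = \int_{0}^{1} -5 t^{a} \, dt = -5 \left[\frac{t^{a+1}}{a+1}\right]_0^1 = - \frac{5}{a + 1}.$$

Integrating with respect to $a$ gives $I(a) = - \log{\left(\frac{32 \left(a + 1\right)^{5}}{3125} \right)} + C$.

At $a = \frac{3}{2}$ the integrand is identically $0$, so $I(\frac{3}{2}) = 0$. The closed form gives $0$, hence $C = 0$.

Setting $a = \frac{7}{2}$:
$$I = - \log{\left(\frac{59049}{3125} \right)}.$$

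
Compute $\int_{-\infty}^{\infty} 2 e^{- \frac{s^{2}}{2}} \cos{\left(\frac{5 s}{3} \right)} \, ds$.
$\frac{2 \sqrt{2} \sqrt{\pi}}{e^{\frac{25}{18}}}$

Treat the cosine frequency as a parameter and define $I(b) = \int_{-\infty}^{\infty} 2 e^{- \frac{s^{2}}{2}} \cos{\left(b s \right)} \, ds$.

Differentiating under the integral sign,
$$I'(b) = \int_{-\infty}^{\infty} - 2 s e^{- \frac{s^{2}}{2}} \sin{\left(b s \right)} \, ds.$$

Integrate $\int_{-\infty}^{\infty} s \sin(b s)\, e^{- \frac{s^{2}}{2}}\, ds$ by parts with $u = \sin(b s)$ and $dv = s\, e^{- \frac{s^{2}}{2}}\, ds$, giving $v = - e^{- \frac{s^{2}}{2}}$. The boundary term vanishes and
$$\int_{-\infty}^{\infty} s \sin(b s)\, e^{- \frac{s^{2}}{2}}\, ds = b \int_{-\infty}^{\infty} \cos(b s)\, e^{- \frac{s^{2}}{2}}\, ds,$$
so $I'(b) = - b\, I(b)$.

This is a separable first-order ODE; solving with the initial condition $I(0) = \int_{-\infty}^{\infty} 2 e^{- \frac{s^{2}}{2}}\,ds = 2 \sqrt{2} \sqrt{\pi}$ gives
$$I(b) = 2 \sqrt{2} \sqrt{\pi} e^{- \frac{b^{2}}{2}}.$$

Setting $b = \frac{5}{3}$:
$$I = \frac{2 \sqrt{2} \sqrt{\pi}}{e^{\frac{25}{18}}}.$$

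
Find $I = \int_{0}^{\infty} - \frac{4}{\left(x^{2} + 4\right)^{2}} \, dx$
$- \frac{\pi}{8}$

Begin with the known result
$$J(a) = \int_{0}^{\infty} - \frac{4}{a^{2} + x^{2}} \, dx = - \frac{2 \pi}{a}.$$

Differentiating under the integral sign with respect to $a$,
$$\frac{dJ}{da} = \int_{0}^{\infty} \frac{8 a}{\left(a^{2} + x^{2}\right)^{2}} \, dx = \frac{2 \pi}{a^{2}},$$
so $\int_{0}^{\infty} - \frac{4}{\left(a^{2} + x^{2}\right)^{2}} \, dx = - \frac{\pi}{a^{3}}$.

Setting $a = 2$:
$$I = - \frac{\pi}{8}.$$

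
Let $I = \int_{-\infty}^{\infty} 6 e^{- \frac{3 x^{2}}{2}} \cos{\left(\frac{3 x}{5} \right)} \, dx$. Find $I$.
$\frac{2 \sqrt{6} \sqrt{\pi}}{e^{\frac{3}{50}}}$

Let $b$ denote the cosine frequency and define $I(b) = \int_{-\infty}^{\infty} 6 e^{- \frac{3 x^{2}}{2}} \cos{\left(b x \right)} \, dx$.

Differentiating under the integral sign,
$$I'(b) = \int_{-\infty}^{\infty} - 6 x e^{- \frac{3 x^{2}}{2}} \sin{\left(b x \right)} \, dx.$$

Integrate $\int_{-\infty}^{\infty} x \sin(b x)\, e^{- \frac{3 x^{2}}{2}}\, dx$ by parts with $u = \sin(b x)$ and $dv = x\, e^{- \frac{3 x^{2}}{2}}\, dx$, giving $v = - \frac{e^{- \frac{3 x^{2}}{2}}}{3}$. The boundary term vanishes and
$$\int_{-\infty}^{\infty} x \sin(b x)\, e^{- \frac{3 x^{2}}{2}}\, dx = \frac{b}{3} \int_{-\infty}^{\infty} \cos(b x)\, e^{- \frac{3 x^{2}}{2}}\, dx,$$
so $I'(b) = - \frac{b}{3}\, I(b)$.

This is a separable first-order ODE; solving with the initial condition $I(0) = \int_{-\infty}^{\infty} 6 e^{- \frac{3 x^{2}}{2}}\,dx = 2 \sqrt{6} \sqrt{\pi}$ gives
$$I(b) = 2 \sqrt{6} \sqrt{\pi} e^{- \frac{b^{2}}{6}}.$$

Setting $b = \frac{3}{5}$:
$$I = \frac{2 \sqrt{6} \sqrt{\pi}}{e^{\frac{3}{50}}}.$$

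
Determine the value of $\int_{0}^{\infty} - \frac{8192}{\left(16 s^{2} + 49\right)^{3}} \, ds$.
$- \frac{384 \pi}{16807}$

Begin with the known result
$$J(a) = \int_{0}^{\infty} - \frac{2}{a^{2} + s^{2}} \, ds = - \frac{\pi}{a}.$$

Differentiating under the integral sign with respect to $a$,
$$\frac{dJ}{da} = \int_{0}^{\infty} \frac{4 a}{\left(a^{2} + s^{2}\right)^{2}} \, ds = \frac{\pi}{a^{2}},$$
so $\int_{0}^{\infty} - \frac{2}{\left(a^{2} + s^{2}\right)^{2}} \, ds = - \frac{\pi}{2 a^{3}}$.

Repeating — each differentiation of $1/(s^2+a^2)^j$ produces $-2ja/(s^2+a^2)^{j+1}$ — and dividing through by $-2ja$ at each step yields, after $2$ differentiations in total,
$$\int_{0}^{\infty} - \frac{2}{\left(a^{2} + s^{2}\right)^{3}} \, ds = - \frac{3 \pi}{8 a^{5}}.$$

Setting $a = \frac{7}{4}$:
$$I = - \frac{384 \pi}{16807}.$$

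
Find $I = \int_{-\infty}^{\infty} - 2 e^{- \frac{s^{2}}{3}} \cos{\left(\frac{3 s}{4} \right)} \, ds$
$- \frac{2 \sqrt{3} \sqrt{\pi}}{e^{\frac{27}{64}}}$

Define $I(b) = \int_{-\infty}^{\infty} - 2 e^{- \frac{s^{2}}{3}} \cos{\left(b s \right)} \, ds$.

Differentiating under the integral sign,
$$I'(b) = \int_{-\infty}^{\infty} 2 s e^{- \frac{s^{2}}{3}} \sin{\left(b s \right)} \, ds.$$

Integrate $\int_{-\infty}^{\infty} s \sin(b s)\, e^{- \frac{s^{2}}{3}}\, ds$ by parts with $u = \sin(b s)$ and $dv = s\, e^{- \frac{s^{2}}{3}}\, ds$, giving $v = - \frac{3 e^{- \frac{s^{2}}{3}}}{2}$. The boundary term vanishes and
$$\int_{-\infty}^{\infty} s \sin(b s)\, e^{- \frac{s^{2}}{3}}\, ds = \frac{3 b}{2} \int_{-\infty}^{\infty} \cos(b s)\, e^{- \frac{s^{2}}{3}}\, ds,$$
so $I'(b) = - \frac{3 b}{2}\, I(b)$.

This is a separable first-order ODE; solving with the initial condition $I(0) = \int_{-\infty}^{\infty} - 2 e^{- \frac{s^{2}}{3}}\,ds = - 2 \sqrt{3} \sqrt{\pi}$ gives
$$I(b) = - 2 \sqrt{3} \sqrt{\pi} e^{- \frac{3 b^{2}}{4}}.$$

Setting $b = \frac{3}{4}$:
$$I = - \frac{2 \sqrt{3} \sqrt{\pi}}{e^{\frac{27}{64}}}.$$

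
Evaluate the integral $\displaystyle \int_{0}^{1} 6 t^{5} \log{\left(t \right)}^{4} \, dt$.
$\frac{1}{54}$

Start from the elementary integral
$$J(a) = \int_{0}^{1} 6 t^{a} \, dt = \frac{6}{a + 1}.$$

Differentiating under the integral sign brings down a factor of $\ln t$:
$$\frac{dJ}{da} = \int_{0}^{1} 6 t^{a} \log{\left(t \right)} \, dt = - \frac{6}{\left(a + 1\right)^{2}}.$$

Repeating $4$ times in total — each differentiation brings down another $\ln t$ — gives
$$\frac{d^{4}J}{da^{4}} = \int_{0}^{1} 6 t^{a} \log{\left(t \right)}^{4} \, dt = \frac{144}{\left(a + 1\right)^{5}},$$
and the integrand here is exactly the target integrand, so $I = \frac{144}{\left(a + 1\right)^{5}}$.

Setting $a = 5$:
$$I = \frac{1}{54}.$$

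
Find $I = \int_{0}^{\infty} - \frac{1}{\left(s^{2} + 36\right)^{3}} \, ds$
$- \frac{\pi}{41472}$

Start from the standard arctangent integral
$$J(a) = \int_{0}^{\infty} - \frac{1}{a^{2} + s^{2}} \, ds = - \frac{\pi}{2 a}.$$

Differentiating under the integral sign with respect to $a$,
$$\frac{dJ}{da} = \int_{0}^{\infty} \frac{2 a}{\left(a^{2} + s^{2}\right)^{2}} \, ds = \frac{\pi}{2 a^{2}},$$
so $\int_{0}^{\infty} - \frac{1}{\left(a^{2} + s^{2}\right)^{2}} \, ds = - \frac{\pi}{4 a^{3}}$.

Repeating — each differentiation of $1/(s^2+a^2)^j$ produces $-2ja/(s^2+a^2)^{j+1}$ — and dividing through by $-2ja$ at each step yields, after $2$ differentiations in total,
$$\int_{0}^{\infty} - \frac{1}{\left(a^{2} + s^{2}\right)^{3}} \, ds = - \frac{3 \pi}{16 a^{5}}.$$

Setting $a = 6$:
$$I = - \frac{\pi}{41472}.$$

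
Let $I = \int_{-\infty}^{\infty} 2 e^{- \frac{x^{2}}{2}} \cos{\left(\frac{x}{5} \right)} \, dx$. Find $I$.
$\frac{2 \sqrt{2} \sqrt{\pi}}{e^{\frac{1}{50}}}$

Let $b$ denote the cosine frequency and define $I(b) = \int_{-\infty}^{\infty} 2 e^{- \frac{x^{2}}{2}} \cos{\left(b x \right)} \, dx$.

Differentiating under the integral sign,
$$I'(b) = \int_{-\infty}^{\infty} - 2 x e^{- \frac{x^{2}}{2}} \sin{\left(b x \right)} \, dx.$$

Integrate $\int_{-\infty}^{\infty} x \sin(b x)\, e^{- \frac{x^{2}}{2}}\, dx$ by parts with $u = \sin(b x)$ and $dv = x\, e^{- \frac{x^{2}}{2}}\, dx$, giving $v = - e^{- \frac{x^{2}}{2}}$. The boundary term vanishes and
$$\int_{-\infty}^{\infty} x \sin(b x)\, e^{- \frac{x^{2}}{2}}\, dx = b \int_{-\infty}^{\infty} \cos(b x)\, e^{- \frac{x^{2}}{2}}\, dx,$$
so $I'(b) = - b\, I(b)$.

This is a separable first-order ODE; solving with the initial condition $I(0) = \int_{-\infty}^{\infty} 2 e^{- \frac{x^{2}}{2}}\,dx = 2 \sqrt{2} \sqrt{\pi}$ gives
$$I(b) = 2 \sqrt{2} \sqrt{\pi} e^{- \frac{b^{2}}{2}}.$$

Setting $b = \frac{1}{5}$:
$$I = \frac{2 \sqrt{2} \sqrt{\pi}}{e^{\frac{1}{50}}}.$$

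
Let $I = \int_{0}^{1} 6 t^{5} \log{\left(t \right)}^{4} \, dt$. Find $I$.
$\frac{1}{54}$

Begin with the known integral
$$J(a) = \int_{0}^{1} 6 t^{a} \, dt = \frac{6}{a + 1}.$$

Differentiating under the integral sign brings down a factor of $\ln t$:
$$\frac{dJ}{da} = \int_{0}^{1} 6 t^{a} \log{\left(t \right)} \, dt = - \frac{6}{\left(a + 1\right)^{2}}.$$

Repeating $4$ times in total — each differentiation brings down another $\ln t$ — gives
$$\frac{d^{4}J}{da^{4}} = \int_{0}^{1} 6 t^{a} \log{\left(t \right)}^{4} \, dt = \frac{144}{\left(a + 1\right)^{5}},$$
and the integrand here is exactly the target integrand, so $I = \frac{144}{\left(a + 1\right)^{5}}$.

Setting $a = 5$:
$$I = \frac{1}{54}.$$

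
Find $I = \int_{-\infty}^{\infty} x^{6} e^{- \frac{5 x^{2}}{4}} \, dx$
$\frac{48 \sqrt{5} \sqrt{\pi}}{125}$

Consider the simpler parametrised integral
$$J(a) = \int_{-\infty}^{\infty} e^{- a x^{2}} \, dx = \frac{\sqrt{\pi}}{\sqrt{a}}.$$

Differentiating under the integral sign brings down a factor of $(-x^2)$:
$$\frac{dJ}{da} = \int_{-\infty}^{\infty} - x^{2} e^{- a x^{2}} \, dx = - \frac{\sqrt{\pi}}{2 a^{\frac{3}{2}}}.$$

Repeating $3$ times in total — each differentiation brings down another $(-x^2)$ — gives
$$\frac{d^{3}J}{da^{3}} = \int_{-\infty}^{\infty} - x^{6} e^{- a x^{2}} \, dx = - \frac{15 \sqrt{\pi}}{8 a^{\frac{7}{2}}},$$
and the integrand here is $(-1)^{3}$ times the target integrand, so $I = (-1)^{3}\,\frac{d^{3}J}{da^{3}} = \frac{15 \sqrt{\pi}}{8 a^{\frac{7}{2}}}$.

Setting $a = \frac{5}{4}$:
$$I = \frac{48 \sqrt{5} \sqrt{\pi}}{125}.$$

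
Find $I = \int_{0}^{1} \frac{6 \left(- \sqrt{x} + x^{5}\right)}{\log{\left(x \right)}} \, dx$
$\log{\left(4096 \right)}$

Replace the exponent $\frac{1}{2}$ by a parameter $a$: let $I(a) = \int_{0}^{1} \frac{6 \left(x^{5} - x^{a}\right)}{\log{\left(x \right)}} \, dx$.

Since $\dfrac{\partial}{\partial a}\,x^{a} = x^{a} \ln x$, the $\ln x$ in the denominator cancels and
$$\frac{dI}{da} = \int_{0}^{1} -6 x^{a} \, dx = -6 \left[\frac{x^{a+1}}{a+1}\right]_0^1 = - \frac{6}{a + 1}.$$

Integrating with respect to $a$ gives $I(a) = \log{\left(\frac{46656}{\left(a + 1\right)^{6}} \right)} + C$.

At $a = 5$ the integrand is identically $0$, so $I(5) = 0$. The closed form gives $0$, hence $C = 0$.

Setting $a = \frac{1}{2}$:
$$I = \log{\left(4096 \right)}.$$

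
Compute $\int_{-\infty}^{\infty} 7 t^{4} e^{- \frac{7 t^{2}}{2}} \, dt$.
$\frac{3 \sqrt{14} \sqrt{\pi}}{49}$

Consider the simpler parametrised integral
$$J(a) = \int_{-\infty}^{\infty} 7 e^{- a t^{2}} \, dt = \frac{7 \sqrt{\pi}}{\sqrt{a}}.$$

Differentiating under the integral sign brings down a factor of $(-t^2)$:
$$\frac{dJ}{da} = \int_{-\infty}^{\infty} - 7 t^{2} e^{- a t^{2}} \, dt = - \frac{7 \sqrt{\pi}}{2 a^{\frac{3}{2}}}.$$

Repeating twice in total — each differentiation brings down another $(-t^2)$ — gives
$$\frac{d^{2}J}{da^{2}} = \int_{-\infty}^{\infty} 7 t^{4} e^{- a t^{2}} \, dt = \frac{21 \sqrt{\pi}}{4 a^{\frac{5}{2}}},$$
and the integrand here is exactly the target integrand, so $I = \frac{21 \sqrt{\pi}}{4 a^{\frac{5}{2}}}$.

Setting $a = \frac{7}{2}$:
$$I = \frac{3 \sqrt{14} \sqrt{\pi}}{49}.$$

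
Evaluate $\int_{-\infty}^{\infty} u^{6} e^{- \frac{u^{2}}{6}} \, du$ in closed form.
$405 \sqrt{6} \sqrt{\pi}$

Begin with the known integral
$$J(a) = \int_{-\infty}^{\infty} e^{- a u^{2}} \, du = \frac{\sqrt{\pi}}{\sqrt{a}}.$$

Differentiating under the integral sign brings down a factor of $(-u^2)$:
$$\frac{dJ}{da} = \int_{-\infty}^{\infty} - u^{2} e^{- a u^{2}} \, du = - \frac{\sqrt{\pi}}{2 a^{\frac{3}{2}}}.$$

Repeating $3$ times in total — each differentiation brings down another $(-u^2)$ — gives
$$\frac{d^{3}J}{da^{3}} = \int_{-\infty}^{\infty} - u^{6} e^{- a u^{2}} \, du = - \frac{15 \sqrt{\pi}}{8 a^{\frac{7}{2}}},$$
and the integrand here is $(-1)^{3}$ times the target integrand, so $I = (-1)^{3}\,\frac{d^{3}J}{da^{3}} = \frac{15 \sqrt{\pi}}{8 a^{\frac{7}{2}}}$.

Setting $a = \frac{1}{6}$:
$$I = 405 \sqrt{6} \sqrt{\pi}.$$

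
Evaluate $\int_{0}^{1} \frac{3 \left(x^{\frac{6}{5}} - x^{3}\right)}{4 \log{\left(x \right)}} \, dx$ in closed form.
$\log{\left(\frac{11^{\frac{3}{4}} \sqrt{2} \sqrt[4]{5}}{20} \right)}$

Introduce a parameter $a$ in the exponent: let $I(a) = \int_{0}^{1} \frac{3 \left(x^{\frac{6}{5}} - x^{a}\right)}{4 \log{\left(x \right)}} \, dx$.

Since $\dfrac{\partial}{\partial a}\,x^{a} = x^{a} \ln x$, the $\ln x$ in the denominator cancels and
$$\frac{dI}{da} = \int_{0}^{1} - \frac{3}{4} x^{a} \, dx = - \frac{3}{4} \left[\frac{x^{a+1}}{a+1}\right]_0^1 = - \frac{3}{4 a + 4}.$$

Integrating with respect to $a$ gives $I(a) = - \frac{3 \log{\left(a + 1 \right)}}{4} - \frac{3 \log{\left(5 \right)}}{4} + \frac{3 \log{\left(11 \right)}}{4} + C$.

At $a = \frac{6}{5}$ the integrand is identically $0$, so $I(\frac{6}{5}) = 0$. The closed form gives $0$, hence $C = 0$.

Setting $a = 3$:
$$I = \log{\left(\frac{11^{\frac{3}{4}} \sqrt{2} \sqrt[4]{5}}{20} \right)}.$$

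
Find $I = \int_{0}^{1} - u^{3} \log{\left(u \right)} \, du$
$\frac{1}{16}$

Start from the elementary integral
$$J(a) = \int_{0}^{1} - u^{a} \, du = - \frac{1}{a + 1}.$$

Differentiating under the integral sign brings down a factor of $\ln u$:
$$\frac{dJ}{da} = \int_{0}^{1} - u^{a} \log{\left(u \right)} \, du = \frac{1}{\left(a + 1\right)^{2}}.$$

The integral on the left is $I$, so $I = \frac{1}{\left(a + 1\right)^{2}}$.

Setting $a = 3$:
$$I = \frac{1}{16}.$$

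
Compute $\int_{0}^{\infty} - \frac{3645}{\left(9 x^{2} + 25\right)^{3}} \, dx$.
$- \frac{729 \pi}{10000}$

Start from the standard arctangent integral
$$J(a) = \int_{0}^{\infty} - \frac{5}{a^{2} + x^{2}} \, dx = - \frac{5 \pi}{2 a}.$$

Differentiating under the integral sign with respect to $a$,
$$\frac{dJ}{da} = \int_{0}^{\infty} \frac{10 a}{\left(a^{2} + x^{2}\right)^{2}} \, dx = \frac{5 \pi}{2 a^{2}},$$
so $\int_{0}^{\infty} - \frac{5}{\left(a^{2} + x^{2}\right)^{2}} \, dx = - \frac{5 \pi}{4 a^{3}}$.

Repeating — each differentiation of $1/(x^2+a^2)^j$ produces $-2ja/(x^2+a^2)^{j+1}$ — and dividing through by $-2ja$ at each step yields, after $2$ differentiations in total,
$$\int_{0}^{\infty} - \frac{5}{\left(a^{2} + x^{2}\right)^{3}} \, dx = - \frac{15 \pi}{16 a^{5}}.$$

Setting $a = \frac{5}{3}$:
$$I = - \frac{729 \pi}{10000}.$$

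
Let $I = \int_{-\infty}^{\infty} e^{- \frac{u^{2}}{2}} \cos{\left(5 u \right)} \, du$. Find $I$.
$\frac{\sqrt{2} \sqrt{\pi}}{e^{\frac{25}{2}}}$

Treat the cosine frequency as a parameter and define $I(b) = \int_{-\infty}^{\infty} e^{- \frac{u^{2}}{2}} \cos{\left(b u \right)} \, du$.

Differentiating under the integral sign,
$$I'(b) = \int_{-\infty}^{\infty} - u e^{- \frac{u^{2}}{2}} \sin{\left(b u \right)} \, du.$$

Integrate $\int_{-\infty}^{\infty} u \sin(b u)\, e^{- \frac{u^{2}}{2}}\, du$ by parts with $w = \sin(b u)$ and $dv = u\, e^{- \frac{u^{2}}{2}}\, du$, giving $v = - e^{- \frac{u^{2}}{2}}$. The boundary term vanishes and
$$\int_{-\infty}^{\infty} u \sin(b u)\, e^{- \frac{u^{2}}{2}}\, du = b \int_{-\infty}^{\infty} \cos(b u)\, e^{- \frac{u^{2}}{2}}\, du,$$
so $I'(b) = - b\, I(b)$.

This is a separable first-order ODE; solving with the initial condition $I(0) = \int_{-\infty}^{\infty} e^{- \frac{u^{2}}{2}}\,du = \sqrt{2} \sqrt{\pi}$ gives
$$I(b) = \sqrt{2} \sqrt{\pi} e^{- \frac{b^{2}}{2}}.$$

Setting $b = 5$:
$$I = \frac{\sqrt{2} \sqrt{\pi}}{e^{\frac{25}{2}}}.$$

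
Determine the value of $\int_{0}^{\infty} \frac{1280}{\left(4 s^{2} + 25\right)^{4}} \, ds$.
$\frac{4 \pi}{3125}$

Begin with the known result
$$J(a) = \int_{0}^{\infty} \frac{5}{a^{2} + s^{2}} \, ds = \frac{5 \pi}{2 a}.$$

Differentiating under the integral sign with respect to $a$,
$$\frac{dJ}{da} = \int_{0}^{\infty} - \frac{10 a}{\left(a^{2} + s^{2}\right)^{2}} \, ds = - \frac{5 \pi}{2 a^{2}},$$
so $\int_{0}^{\infty} \frac{5}{\left(a^{2} + s^{2}\right)^{2}} \, ds = \frac{5 \pi}{4 a^{3}}$.

Repeating — each differentiation of $1/(s^2+a^2)^j$ produces $-2ja/(s^2+a^2)^{j+1}$ — and dividing through by $-2ja$ at each step yields, after $3$ differentiations in total,
$$\int_{0}^{\infty} \frac{5}{\left(a^{2} + s^{2}\right)^{4}} \, ds = \frac{25 \pi}{32 a^{7}}.$$

Setting $a = \frac{5}{2}$:
$$I = \frac{4 \pi}{3125}.$$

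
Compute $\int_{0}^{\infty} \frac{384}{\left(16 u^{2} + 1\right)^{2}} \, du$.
$24 \pi$

Recall the elementary integral
$$J(a) = \int_{0}^{\infty} \frac{3}{2 \left(a^{2} + u^{2}\right)} \, du = \frac{3 \pi}{4 a}.$$

Differentiating under the integral sign with respect to $a$,
$$\frac{dJ}{da} = \int_{0}^{\infty} - \frac{3 a}{\left(a^{2} + u^{2}\right)^{2}} \, du = - \frac{3 \pi}{4 a^{2}},$$
so $\int_{0}^{\infty} \frac{3}{2 \left(a^{2} + u^{2}\right)^{2}} \, du = \frac{3 \pi}{8 a^{3}}$.

Setting $a = \frac{1}{4}$:
$$I = 24 \pi.$$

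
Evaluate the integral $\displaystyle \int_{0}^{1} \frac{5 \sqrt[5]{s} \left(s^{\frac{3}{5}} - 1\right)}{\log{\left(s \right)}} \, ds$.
$- \log{\left(\frac{32}{243} \right)}$

Introduce a parameter $a$ in the exponent: let $I(a) = \int_{0}^{1} \frac{5 \left(s^{\frac{4}{5}} - s^{a}\right)}{\log{\left(s \right)}} \, ds$.

Since $\dfrac{\partial}{\partial a}\,s^{a} = s^{a} \ln s$, the $\ln s$ in the denominator cancels and
$$\frac{dI}{da} = \int_{0}^{1} -5 s^{a} \, ds = -5 \left[\frac{s^{a+1}}{a+1}\right]_0^1 = - \frac{5}{a + 1}.$$

Integrating with respect to $a$ gives $I(a) = - \log{\left(\frac{3125 \left(a + 1\right)^{5}}{59049} \right)} + C$.

At $a = \frac{4}{5}$ the integrand is identically $0$, so $I(\frac{4}{5}) = 0$. The closed form gives $0$, hence $C = 0$.

Setting $a = \frac{1}{5}$:
$$I = - \log{\left(\frac{32}{243} \right)}.$$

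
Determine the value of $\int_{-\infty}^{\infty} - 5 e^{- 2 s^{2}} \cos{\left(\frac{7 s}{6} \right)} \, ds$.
$- \frac{5 \sqrt{2} \sqrt{\pi}}{2 e^{\frac{49}{288}}}$

Let $b$ denote the cosine frequency and define $I(b) = \int_{-\infty}^{\infty} - 5 e^{- 2 s^{2}} \cos{\left(b s \right)} \, ds$.

Differentiating under the integral sign,
$$I'(b) = \int_{-\infty}^{\infty} 5 s e^{- 2 s^{2}} \sin{\left(b s \right)} \, ds.$$

Integrate $\int_{-\infty}^{\infty} s \sin(b s)\, e^{- 2 s^{2}}\, ds$ by parts with $u = \sin(b s)$ and $dv = s\, e^{- 2 s^{2}}\, ds$, giving $v = - \frac{e^{- 2 s^{2}}}{4}$. The boundary term vanishes and
$$\int_{-\infty}^{\infty} s \sin(b s)\, e^{- 2 s^{2}}\, ds = \frac{b}{4} \int_{-\infty}^{\infty} \cos(b s)\, e^{- 2 s^{2}}\, ds,$$
so $I'(b) = - \frac{b}{4}\, I(b)$.

This is a separable first-order ODE; solving with the initial condition $I(0) = \int_{-\infty}^{\infty} - 5 e^{- 2 s^{2}}\,ds = - \frac{5 \sqrt{2} \sqrt{\pi}}{2}$ gives
$$I(b) = - \frac{5 \sqrt{2} \sqrt{\pi} e^{- \frac{b^{2}}{8}}}{2}.$$

Setting $b = \frac{7}{6}$:
$$I = - \frac{5 \sqrt{2} \sqrt{\pi}}{2 e^{\frac{49}{288}}}.$$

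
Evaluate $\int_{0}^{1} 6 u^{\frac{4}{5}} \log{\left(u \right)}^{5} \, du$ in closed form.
$- \frac{1250000}{59049}$

Begin with the known integral
$$J(a) = \int_{0}^{1} 6 u^{a} \, du = \frac{6}{a + 1}.$$

Differentiating under the integral sign brings down a factor of $\ln u$:
$$\frac{dJ}{da} = \int_{0}^{1} 6 u^{a} \log{\left(u \right)} \, du = - \frac{6}{\left(a + 1\right)^{2}}.$$

Repeating $5$ times in total — each differentiation brings down another $\ln u$ — gives
$$\frac{d^{5}J}{da^{5}} = \int_{0}^{1} 6 u^{a} \log{\left(u \right)}^{5} \, du = - \frac{720}{\left(a + 1\right)^{6}},$$
and the integrand here is exactly the target integrand, so $I = - \frac{720}{\left(a + 1\right)^{6}}$.

Setting $a = \frac{4}{5}$:
$$I = - \frac{1250000}{59049}.$$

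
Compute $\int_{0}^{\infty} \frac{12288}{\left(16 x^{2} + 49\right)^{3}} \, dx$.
$\frac{576 \pi}{16807}$

Recall the elementary integral
$$J(a) = \int_{0}^{\infty} \frac{3}{a^{2} + x^{2}} \, dx = \frac{3 \pi}{2 a}.$$

Differentiating under the integral sign with respect to $a$,
$$\frac{dJ}{da} = \int_{0}^{\infty} - \frac{6 a}{\left(a^{2} + x^{2}\right)^{2}} \, dx = - \frac{3 \pi}{2 a^{2}},$$
so $\int_{0}^{\infty} \frac{3}{\left(a^{2} + x^{2}\right)^{2}} \, dx = \frac{3 \pi}{4 a^{3}}$.

Repeating — each differentiation of $1/(x^2+a^2)^j$ produces $-2ja/(x^2+a^2)^{j+1}$ — and dividing through by $-2ja$ at each step yields, after $2$ differentiations in total,
$$\int_{0}^{\infty} \frac{3}{\left(a^{2} + x^{2}\right)^{3}} \, dx = \frac{9 \pi}{16 a^{5}}.$$

Setting $a = \frac{7}{4}$:
$$I = \frac{576 \pi}{16807}.$$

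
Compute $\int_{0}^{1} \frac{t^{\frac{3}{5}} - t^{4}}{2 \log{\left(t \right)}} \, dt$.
$- \log{\left(5 \right)} + \frac{3 \log{\left(2 \right)}}{2}$

Consider the one-parameter family: let $I(a) = \int_{0}^{1} \frac{t^{\frac{3}{5}} - t^{a}}{2 \log{\left(t \right)}} \, dt$.

Since $\dfrac{\partial}{\partial a}\,t^{a} = t^{a} \ln t$, the $\ln t$ in the denominator cancels and
$$\frac{dI}{da} = \int_{0}^{1} - \frac{1}{2} t^{a} \, dt = - \frac{1}{2} \left[\frac{t^{a+1}}{a+1}\right]_0^1 = - \frac{1}{2 a + 2}.$$

Integrating with respect to $a$ gives $I(a) = - \log{\left(\frac{\sqrt{10} \sqrt{a + 1}}{4} \right)} + C$.

At $a = \frac{3}{5}$ the integrand is identically $0$, so $I(\frac{3}{5}) = 0$. The closed form gives $0$, hence $C = 0$.

Setting $a = 4$:
$$I = - \log{\left(5 \right)} + \frac{3 \log{\left(2 \right)}}{2}.$$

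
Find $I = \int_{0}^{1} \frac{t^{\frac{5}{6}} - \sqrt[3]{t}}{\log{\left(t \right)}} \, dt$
$\log{\left(\frac{11}{8} \right)}$

Consider the one-parameter family: let $I(a) = \int_{0}^{1} \frac{- \sqrt[3]{t} + t^{a}}{\log{\left(t \right)}} \, dt$.

Since $\dfrac{\partial}{\partial a}\,t^{a} = t^{a} \ln t$, the $\ln t$ in the denominator cancels and
$$\frac{dI}{da} = \int_{0}^{1} t^{a} \, dt = \left[\frac{t^{a+1}}{a+1}\right]_0^1 = \frac{1}{a + 1}.$$

Integrating with respect to $a$ gives $I(a) = \log{\left(\frac{3 a}{4} + \frac{3}{4} \right)} + C$.

At $a = \frac{1}{3}$ the integrand is identically $0$, so $I(\frac{1}{3}) = 0$. The closed form gives $0$, hence $C = 0$.

Setting $a = \frac{5}{6}$:
$$I = \log{\left(\frac{11}{8} \right)}.$$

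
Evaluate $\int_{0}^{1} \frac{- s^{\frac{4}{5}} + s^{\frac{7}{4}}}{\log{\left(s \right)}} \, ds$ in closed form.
$\log{\left(\frac{55}{36} \right)}$

Introduce a parameter $a$ in the exponent: let $I(a) = \int_{0}^{1} \frac{- s^{\frac{4}{5}} + s^{a}}{\log{\left(s \right)}} \, ds$.

Since $\dfrac{\partial}{\partial a}\,s^{a} = s^{a} \ln s$, the $\ln s$ in the denominator cancels and
$$\frac{dI}{da} = \int_{0}^{1} s^{a} \, ds = \left[\frac{s^{a+1}}{a+1}\right]_0^1 = \frac{1}{a + 1}.$$

Integrating with respect to $a$ gives $I(a) = \log{\left(\frac{5 a}{9} + \frac{5}{9} \right)} + C$.

At $a = \frac{4}{5}$ the integrand is identically $0$, so $I(\frac{4}{5}) = 0$. The closed form gives $0$, hence $C = 0$.

Setting $a = \frac{7}{4}$:
$$I = \log{\left(\frac{55}{36} \right)}.$$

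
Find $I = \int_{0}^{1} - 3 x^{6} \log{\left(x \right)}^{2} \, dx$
$- \frac{6}{343}$

Begin with the known integral
$$J(a) = \int_{0}^{1} - 3 x^{a} \, dx = - \frac{3}{a + 1}.$$

Differentiating under the integral sign brings down a factor of $\ln x$:
$$\frac{dJ}{da} = \int_{0}^{1} - 3 x^{a} \log{\left(x \right)} \, dx = \frac{3}{\left(a + 1\right)^{2}}.$$

Repeating twice in total — each differentiation brings down another $\ln x$ — gives
$$\frac{d^{2}J}{da^{2}} = \int_{0}^{1} - 3 x^{a} \log{\left(x \right)}^{2} \, dx = - \frac{6}{\left(a + 1\right)^{3}},$$
and the integrand here is exactly the target integrand, so $I = - \frac{6}{\left(a + 1\right)^{3}}$.

Setting $a = 6$:
$$I = - \frac{6}{343}.$$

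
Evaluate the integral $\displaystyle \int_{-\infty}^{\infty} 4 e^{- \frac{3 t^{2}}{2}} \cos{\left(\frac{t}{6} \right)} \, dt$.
$\frac{4 \sqrt{6} \sqrt{\pi}}{3 e^{\frac{1}{216}}}$

Define $I(b) = \int_{-\infty}^{\infty} 4 e^{- \frac{3 t^{2}}{2}} \cos{\left(b t \right)} \, dt$.

Differentiating under the integral sign,
$$I'(b) = \int_{-\infty}^{\infty} - 4 t e^{- \frac{3 t^{2}}{2}} \sin{\left(b t \right)} \, dt.$$

Integrate $\int_{-\infty}^{\infty} t \sin(b t)\, e^{- \frac{3 t^{2}}{2}}\, dt$ by parts with $u = \sin(b t)$ and $dv = t\, e^{- \frac{3 t^{2}}{2}}\, dt$, giving $v = - \frac{e^{- \frac{3 t^{2}}{2}}}{3}$. The boundary term vanishes and
$$\int_{-\infty}^{\infty} t \sin(b t)\, e^{- \frac{3 t^{2}}{2}}\, dt = \frac{b}{3} \int_{-\infty}^{\infty} \cos(b t)\, e^{- \frac{3 t^{2}}{2}}\, dt,$$
so $I'(b) = - \frac{b}{3}\, I(b)$.

This is a separable first-order ODE; solving with the initial condition $I(0) = \int_{-\infty}^{\infty} 4 e^{- \frac{3 t^{2}}{2}}\,dt = \frac{4 \sqrt{6} \sqrt{\pi}}{3}$ gives
$$I(b) = \frac{4 \sqrt{6} \sqrt{\pi} e^{- \frac{b^{2}}{6}}}{3}.$$

Setting $b = \frac{1}{6}$:
$$I = \frac{4 \sqrt{6} \sqrt{\pi}}{3 e^{\frac{1}{216}}}.$$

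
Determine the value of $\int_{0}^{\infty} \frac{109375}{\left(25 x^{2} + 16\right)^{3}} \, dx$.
$\frac{65625 \pi}{16384}$

Start from the standard arctangent integral
$$J(a) = \int_{0}^{\infty} \frac{7}{a^{2} + x^{2}} \, dx = \frac{7 \pi}{2 a}.$$

Differentiating under the integral sign with respect to $a$,
$$\frac{dJ}{da} = \int_{0}^{\infty} - \frac{14 a}{\left(a^{2} + x^{2}\right)^{2}} \, dx = - \frac{7 \pi}{2 a^{2}},$$
so $\int_{0}^{\infty} \frac{7}{\left(a^{2} + x^{2}\right)^{2}} \, dx = \frac{7 \pi}{4 a^{3}}$.

Repeating — each differentiation of $1/(x^2+a^2)^j$ produces $-2ja/(x^2+a^2)^{j+1}$ — and dividing through by $-2ja$ at each step yields, after $2$ differentiations in total,
$$\int_{0}^{\infty} \frac{7}{\left(a^{2} + x^{2}\right)^{3}} \, dx = \frac{21 \pi}{16 a^{5}}.$$

Setting $a = \frac{4}{5}$:
$$I = \frac{65625 \pi}{16384}.$$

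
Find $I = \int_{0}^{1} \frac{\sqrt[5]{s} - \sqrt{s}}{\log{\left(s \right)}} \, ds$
$- \log{\left(\frac{5}{4} \right)}$

Replace the exponent $\frac{1}{2}$ by a parameter $a$: let $I(a) = \int_{0}^{1} \frac{\sqrt[5]{s} - s^{a}}{\log{\left(s \right)}} \, ds$.

Since $\dfrac{\partial}{\partial a}\,s^{a} = s^{a} \ln s$, the $\ln s$ in the denominator cancels and
$$\frac{dI}{da} = \int_{0}^{1} -1 s^{a} \, ds = -1 \left[\frac{s^{a+1}}{a+1}\right]_0^1 = - \frac{1}{a + 1}.$$

Integrating with respect to $a$ gives $I(a) = - \log{\left(\frac{5 a}{6} + \frac{5}{6} \right)} + C$.

At $a = \frac{1}{5}$ the integrand is identically $0$, so $I(\frac{1}{5}) = 0$. The closed form gives $0$, hence $C = 0$.

Setting $a = \frac{1}{2}$:
$$I = - \log{\left(\frac{5}{4} \right)}.$$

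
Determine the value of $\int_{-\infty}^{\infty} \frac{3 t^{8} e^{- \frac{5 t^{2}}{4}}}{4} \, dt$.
$\frac{504 \sqrt{5} \sqrt{\pi}}{625}$

Start from the elementary integral
$$J(a) = \int_{-\infty}^{\infty} \frac{3 e^{- a t^{2}}}{4} \, dt = \frac{3 \sqrt{\pi}}{4 \sqrt{a}}.$$

Differentiating under the integral sign brings down a factor of $(-t^2)$:
$$\frac{dJ}{da} = \int_{-\infty}^{\infty} - \frac{3 t^{2} e^{- a t^{2}}}{4} \, dt = - \frac{3 \sqrt{\pi}}{8 a^{\frac{3}{2}}}.$$

Repeating $4$ times in total — each differentiation brings down another $(-t^2)$ — gives
$$\frac{d^{4}J}{da^{4}} = \int_{-\infty}^{\infty} \frac{3 t^{8} e^{- a t^{2}}}{4} \, dt = \frac{315 \sqrt{\pi}}{64 a^{\frac{9}{2}}},$$
and the integrand here is exactly the target integrand, so $I = \frac{315 \sqrt{\pi}}{64 a^{\frac{9}{2}}}$.

Setting $a = \frac{5}{4}$:
$$I = \frac{504 \sqrt{5} \sqrt{\pi}}{625}.$$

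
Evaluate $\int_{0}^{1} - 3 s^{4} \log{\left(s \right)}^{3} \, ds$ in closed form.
$\frac{18}{625}$

Start from the elementary integral
$$J(a) = \int_{0}^{1} - 3 s^{a} \, ds = - \frac{3}{a + 1}.$$

Differentiating under the integral sign brings down a factor of $\ln s$:
$$\frac{dJ}{da} = \int_{0}^{1} - 3 s^{a} \log{\left(s \right)} \, ds = \frac{3}{\left(a + 1\right)^{2}}.$$

Repeating $3$ times in total — each differentiation brings down another $\ln s$ — gives
$$\frac{d^{3}J}{da^{3}} = \int_{0}^{1} - 3 s^{a} \log{\left(s \right)}^{3} \, ds = \frac{18}{\left(a + 1\right)^{4}},$$
and the integrand here is exactly the target integrand, so $I = \frac{18}{\left(a + 1\right)^{4}}$.

Setting $a = 4$:
$$I = \frac{18}{625}.$$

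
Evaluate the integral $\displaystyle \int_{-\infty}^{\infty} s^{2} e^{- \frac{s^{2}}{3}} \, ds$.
$\frac{3 \sqrt{3} \sqrt{\pi}}{2}$

Consider the simpler parametrised integral
$$J(a) = \int_{-\infty}^{\infty} e^{- a s^{2}} \, ds = \frac{\sqrt{\pi}}{\sqrt{a}}.$$

Differentiating under the integral sign brings down a factor of $(-s^2)$:
$$\frac{dJ}{da} = \int_{-\infty}^{\infty} - s^{2} e^{- a s^{2}} \, ds = - \frac{\sqrt{\pi}}{2 a^{\frac{3}{2}}}.$$

The integral on the left is $-I$, so $I = \frac{\sqrt{\pi}}{2 a^{\frac{3}{2}}}$.

Setting $a = \frac{1}{3}$:
$$I = \frac{3 \sqrt{3} \sqrt{\pi}}{2}.$$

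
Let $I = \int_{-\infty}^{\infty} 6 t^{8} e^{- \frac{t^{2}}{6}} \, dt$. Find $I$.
$51030 \sqrt{6} \sqrt{\pi}$

Consider the simpler parametrised integral
$$J(a) = \int_{-\infty}^{\infty} 6 e^{- a t^{2}} \, dt = \frac{6 \sqrt{\pi}}{\sqrt{a}}.$$

Differentiating under the integral sign brings down a factor of $(-t^2)$:
$$\frac{dJ}{da} = \int_{-\infty}^{\infty} - 6 t^{2} e^{- a t^{2}} \, dt = - \frac{3 \sqrt{\pi}}{a^{\frac{3}{2}}}.$$

Repeating $4$ times in total — each differentiation brings down another $(-t^2)$ — gives
$$\frac{d^{4}J}{da^{4}} = \int_{-\infty}^{\infty} 6 t^{8} e^{- a t^{2}} \, dt = \frac{315 \sqrt{\pi}}{8 a^{\frac{9}{2}}},$$
and the integrand here is exactly the target integrand, so $I = \frac{315 \sqrt{\pi}}{8 a^{\frac{9}{2}}}$.

Setting $a = \frac{1}{6}$:
$$I = 51030 \sqrt{6} \sqrt{\pi}.$$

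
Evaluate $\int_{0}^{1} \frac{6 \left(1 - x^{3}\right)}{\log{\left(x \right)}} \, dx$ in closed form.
$- \log{\left(4096 \right)}$

Introduce a parameter $a$ in the exponent: let $I(a) = \int_{0}^{1} \frac{6 \left(1 - x^{a}\right)}{\log{\left(x \right)}} \, dx$.

Since $\dfrac{\partial}{\partial a}\,x^{a} = x^{a} \ln x$, the $\ln x$ in the denominator cancels and
$$\frac{dI}{da} = \int_{0}^{1} -6 x^{a} \, dx = -6 \left[\frac{x^{a+1}}{a+1}\right]_0^1 = - \frac{6}{a + 1}.$$

Integrating with respect to $a$ gives $I(a) = - 6 \log{\left(a + 1 \right)} + C$.

At $a = 0$ the integrand is identically $0$, so $I(0) = 0$. The closed form gives $0$, hence $C = 0$.

Setting $a = 3$:
$$I = - \log{\left(4096 \right)}.$$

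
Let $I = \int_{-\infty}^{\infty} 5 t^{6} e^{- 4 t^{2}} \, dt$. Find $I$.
$\frac{75 \sqrt{\pi}}{1024}$

Consider the simpler parametrised integral
$$J(a) = \int_{-\infty}^{\infty} 5 e^{- a t^{2}} \, dt = \frac{5 \sqrt{\pi}}{\sqrt{a}}.$$

Differentiating under the integral sign brings down a factor of $(-t^2)$:
$$\frac{dJ}{da} = \int_{-\infty}^{\infty} - 5 t^{2} e^{- a t^{2}} \, dt = - \frac{5 \sqrt{\pi}}{2 a^{\frac{3}{2}}}.$$

Repeating $3$ times in total — each differentiation brings down another $(-t^2)$ — gives
$$\frac{d^{3}J}{da^{3}} = \int_{-\infty}^{\infty} - 5 t^{6} e^{- a t^{2}} \, dt = - \frac{75 \sqrt{\pi}}{8 a^{\frac{7}{2}}},$$
and the integrand here is $(-1)^{3}$ times the target integrand, so $I = (-1)^{3}\,\frac{d^{3}J}{da^{3}} = \frac{75 \sqrt{\pi}}{8 a^{\frac{7}{2}}}$.

Setting $a = 4$:
$$I = \frac{75 \sqrt{\pi}}{1024}.$$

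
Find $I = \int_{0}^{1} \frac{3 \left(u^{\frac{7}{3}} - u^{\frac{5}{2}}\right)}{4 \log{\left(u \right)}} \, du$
$\log{\left(\frac{2 \sqrt{2} \sqrt[4]{21} \cdot 5^{\frac{3}{4}}}{21} \right)}$

Consider the one-parameter family: let $I(a) = \int_{0}^{1} \frac{3 \left(u^{\frac{7}{3}} - u^{a}\right)}{4 \log{\left(u \right)}} \, du$.

Since $\dfrac{\partial}{\partial a}\,u^{a} = u^{a} \ln u$, the $\ln u$ in the denominator cancels and
$$\frac{dI}{da} = \int_{0}^{1} - \frac{3}{4} u^{a} \, du = - \frac{3}{4} \left[\frac{u^{a+1}}{a+1}\right]_0^1 = - \frac{3}{4 a + 4}.$$

Integrating with respect to $a$ gives $I(a) = - \frac{3 \log{\left(a + 1 \right)}}{4} - \frac{3 \log{\left(3 \right)}}{4} + \frac{3 \log{\left(10 \right)}}{4} + C$.

At $a = \frac{7}{3}$ the integrand is identically $0$, so $I(\frac{7}{3}) = 0$. The closed form gives $0$, hence $C = 0$.

Setting $a = \frac{5}{2}$:
$$I = \log{\left(\frac{2 \sqrt{2} \sqrt[4]{21} \cdot 5^{\frac{3}{4}}}{21} \right)}.$$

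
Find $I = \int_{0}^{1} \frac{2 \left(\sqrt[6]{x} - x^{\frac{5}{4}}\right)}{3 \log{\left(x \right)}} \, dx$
$\log{\left(\frac{14^{\frac{2}{3}}}{9} \right)}$

Consider the one-parameter family: let $I(a) = \int_{0}^{1} \frac{2 \left(- x^{\frac{5}{4}} + x^{a}\right)}{3 \log{\left(x \right)}} \, dx$.

Since $\dfrac{\partial}{\partial a}\,x^{a} = x^{a} \ln x$, the $\ln x$ in the denominator cancels and
$$\frac{dI}{da} = \int_{0}^{1} \frac{2}{3} x^{a} \, dx = \frac{2}{3} \left[\frac{x^{a+1}}{a+1}\right]_0^1 = \frac{2}{3 \left(a + 1\right)}.$$

Integrating with respect to $a$ gives $I(a) = \frac{2 \log{\left(\frac{4 a}{9} + \frac{4}{9} \right)}}{3} + C$.

At $a = \frac{5}{4}$ the integrand is identically $0$, so $I(\frac{5}{4}) = 0$. The closed form gives $0$, hence $C = 0$.

Setting $a = \frac{1}{6}$:
$$I = \log{\left(\frac{14^{\frac{2}{3}}}{9} \right)}.$$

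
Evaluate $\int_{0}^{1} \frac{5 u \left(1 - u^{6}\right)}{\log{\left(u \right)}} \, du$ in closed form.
$- \log{\left(1024 \right)}$

Replace the exponent $1$ by a parameter $a$: let $I(a) = \int_{0}^{1} \frac{5 \left(- u^{7} + u^{a}\right)}{\log{\left(u \right)}} \, du$.

Since $\dfrac{\partial}{\partial a}\,u^{a} = u^{a} \ln u$, the $\ln u$ in the denominator cancels and
$$\frac{dI}{da} = \int_{0}^{1} 5 u^{a} \, du = 5 \left[\frac{u^{a+1}}{a+1}\right]_0^1 = \frac{5}{a + 1}.$$

Integrating with respect to $a$ gives $I(a) = \log{\left(\frac{\left(a + 1\right)^{5}}{32768} \right)} + C$.

At $a = 7$ the integrand is identically $0$, so $I(7) = 0$. The closed form gives $0$, hence $C = 0$.

Setting $a = 1$:
$$I = - \log{\left(1024 \right)}.$$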